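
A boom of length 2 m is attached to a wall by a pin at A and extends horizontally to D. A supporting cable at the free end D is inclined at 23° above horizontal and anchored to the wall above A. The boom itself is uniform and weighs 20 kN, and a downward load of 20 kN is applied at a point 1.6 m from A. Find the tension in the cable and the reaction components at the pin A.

T = 66.54 kN, A_x = 61.25 kN, A_y = 14.00 kN

ΣM about A: T·sin23°·2 − 20·1 − 20·1.6 = 0 → T = 52/(2·0.390731) = 66.5419 ≈ 66.54 kN.
ΣF_x = 0: A_x − T·cos23° = 0 → A_x = 66.5419 × 0.920505 = 61.25 kN.
ΣF_y = 0: A_y + T·sin23° − 20 − 20 = 0 → A_y = 40 − 66.5419 × 0.390731 = 14.00 kN.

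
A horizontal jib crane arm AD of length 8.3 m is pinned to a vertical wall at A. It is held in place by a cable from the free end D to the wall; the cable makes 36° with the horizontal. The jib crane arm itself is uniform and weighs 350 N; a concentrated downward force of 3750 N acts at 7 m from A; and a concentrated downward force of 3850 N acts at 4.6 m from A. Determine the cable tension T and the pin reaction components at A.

ΣM about A: T·sin36°·8.3 − 350·4.15 − 3750·7 − 3850·4.6 = 0 → T = 45412.5/(8.3·0.587785) = 9308.48 ≈ 9308 N.
ΣF_x = 0: A_x − T·cos36° = 0 → A_x = 9308.48 × 0.809017 = 7531 N.
ΣF_y = 0: A_y + T·sin36° − 350 − 3750 − 3850 = 0 → A_y = 7950 − 9308.48 × 0.587785 = 2479 N.

T = 9308 N, A_x = 7531 N, A_y = 2479 N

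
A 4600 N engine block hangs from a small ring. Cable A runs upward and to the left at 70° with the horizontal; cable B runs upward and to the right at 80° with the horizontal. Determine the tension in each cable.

T_A = 1598 N, T_B = 3147 N

ΣF_x = 0: −T_A·cos70° + T_B·cos80° = 0 → T_B = 1.96962·T_A.
ΣF_y = 0: T_A·sin70° + T_B·sin80° = 4600.
Substitute: T_A·(0.939693 + 1.96962·0.984808) = 4600 → T_A = 1597.56 ≈ 1598 N.
Then T_B = 1.96962 × 1597.56 = 3147 N.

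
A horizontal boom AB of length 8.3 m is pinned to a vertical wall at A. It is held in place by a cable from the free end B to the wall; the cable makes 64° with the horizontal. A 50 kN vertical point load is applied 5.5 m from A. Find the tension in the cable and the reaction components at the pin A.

ΣM about A: T·sin64°·8.3 − 50·5.5 = 0 → T = 275/(8.3·0.898794) = 36.8633 ≈ 36.86 kN.
ΣF_x = 0: A_x − T·cos64° = 0 → A_x = 36.8633 × 0.438371 = 16.16 kN.
ΣF_y = 0: A_y + T·sin64° − 50 = 0 → A_y = 50 − 36.8633 × 0.898794 = 16.87 kN.

T = 36.86 kN, A_x = 16.16 kN, A_y = 16.87 kN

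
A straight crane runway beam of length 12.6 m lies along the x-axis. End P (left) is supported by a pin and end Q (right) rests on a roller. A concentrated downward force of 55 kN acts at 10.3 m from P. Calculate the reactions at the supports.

Taking moments about P: Q_y·12.6 − 55·10.3 = 0 → Q_y = 566.5/12.6 = 44.9603 ≈ 44.96 kN.
ΣF_y = 0: P_y + 44.9603 − 55 = 0 → P_y = 10.04 kN.
ΣF_x = 0: no horizontal applied forces, so P_x = 0.

P_x = 0, P_y = 10.04 kN, Q_y = 44.96 kN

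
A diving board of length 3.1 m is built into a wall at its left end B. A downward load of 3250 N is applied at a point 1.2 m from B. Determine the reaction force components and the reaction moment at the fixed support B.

B_x = 0, B_y = 3250 N, M_B = 3900 N·m

ΣF_x = 0: B_x = 0.
ΣF_y = 0: B_y − 3250 = 0 → B_y = 3250 N.
ΣM about B: M_B − 3250·1.2 = 0 → M_B = 3900 N·m.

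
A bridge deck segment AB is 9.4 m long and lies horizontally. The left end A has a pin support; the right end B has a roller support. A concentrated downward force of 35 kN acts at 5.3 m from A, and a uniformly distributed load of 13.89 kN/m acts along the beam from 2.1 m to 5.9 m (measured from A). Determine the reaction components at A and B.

A_x = 0, A_y = 45.59 kN, B_y = 42.19 kN

Resultant of the distributed load: 13.89 × 3.8 = 52.782 kN at 4 m from A.
Taking moments about A: B_y·9.4 − 35·5.3 − (13.89·3.8)·4 = 0 → B_y = 396.628/9.4 = 42.1945 ≈ 42.19 kN.
ΣF_y = 0: A_y + 42.1945 − 35 − 13.89·3.8 = 0 → A_y = 45.59 kN.
ΣF_x = 0: no horizontal applied forces, so A_x = 0.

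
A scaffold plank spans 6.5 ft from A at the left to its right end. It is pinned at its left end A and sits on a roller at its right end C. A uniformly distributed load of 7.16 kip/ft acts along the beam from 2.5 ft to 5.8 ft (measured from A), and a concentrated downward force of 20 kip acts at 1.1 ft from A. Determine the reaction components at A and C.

Resultant of the distributed load: 7.16 × 3.3 = 23.628 kip at 4.15 ft from A.
Taking moments about A: C_y·6.5 − (7.16·3.3)·4.15 − 20·1.1 = 0 → C_y = 120.0562/6.5 = 18.4702 ≈ 18.47 kip.
ΣF_y = 0: A_y + 18.4702 − 7.16·3.3 − 20 = 0 → A_y = 25.16 kip.
ΣF_x = 0: no horizontal applied forces, so A_x = 0.

A_x = 0, A_y = 25.16 kip, C_y = 18.47 kip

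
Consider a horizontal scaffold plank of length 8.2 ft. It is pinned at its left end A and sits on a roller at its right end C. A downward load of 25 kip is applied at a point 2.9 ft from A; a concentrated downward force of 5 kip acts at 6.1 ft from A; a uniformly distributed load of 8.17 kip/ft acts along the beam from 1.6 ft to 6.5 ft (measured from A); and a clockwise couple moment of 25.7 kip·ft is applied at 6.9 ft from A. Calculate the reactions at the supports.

Resultant of the distributed load: 8.17 × 4.9 = 40.033 kip at 4.05 ft from A.
Moments about A: C_y·8.2 − 25·2.9 − 5·6.1 − (8.17·4.9)·4.05 − 25.7 = 0 → C_y = 290.83365/8.2 = 35.4675 ≈ 35.47 kip.
ΣF_y = 0: A_y + 35.4675 − 25 − 5 − 8.17·4.9 = 0 → A_y = 34.57 kip.
ΣF_x = 0: no horizontal applied forces, so A_x = 0.

A_x = 0, A_y = 34.57 kip, C_y = 35.47 kip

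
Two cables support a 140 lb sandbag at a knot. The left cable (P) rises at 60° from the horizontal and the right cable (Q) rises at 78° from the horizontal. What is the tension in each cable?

T_P = 43.50 lb, T_Q = 104.6 lb

ΣF_x = 0: −T_P·cos60° + T_Q·cos78° = 0 → T_Q = 2.40487·T_P.
ΣF_y = 0: T_P·sin60° + T_Q·sin78° = 140.
Substitute: T_P·(0.866025 + 2.40487·0.978148) = 140 → T_P = 43.5006 ≈ 43.50 lb.
Then T_Q = 2.40487 × 43.5006 = 104.6 lb.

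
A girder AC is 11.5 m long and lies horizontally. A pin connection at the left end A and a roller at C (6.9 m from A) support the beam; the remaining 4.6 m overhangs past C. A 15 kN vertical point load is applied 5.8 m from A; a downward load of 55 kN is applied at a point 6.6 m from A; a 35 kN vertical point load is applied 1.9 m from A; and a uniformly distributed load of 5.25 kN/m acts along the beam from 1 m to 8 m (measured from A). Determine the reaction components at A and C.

A_x = 0, A_y = 42.93 kN, C_y = 98.82 kN

Resultant of the distributed load: 5.25 × 7 = 36.75 kN at 4.5 m from A.
Taking moments about A: C_y·6.9 − 15·5.8 − 55·6.6 − 35·1.9 − (5.25·7)·4.5 = 0 → C_y = 681.875/6.9 = 98.8225 ≈ 98.82 kN.
ΣF_y = 0: A_y + 98.8225 − 15 − 55 − 35 − 5.25·7 = 0 → A_y = 42.93 kN.
ΣF_x = 0: no horizontal applied forces, so A_x = 0.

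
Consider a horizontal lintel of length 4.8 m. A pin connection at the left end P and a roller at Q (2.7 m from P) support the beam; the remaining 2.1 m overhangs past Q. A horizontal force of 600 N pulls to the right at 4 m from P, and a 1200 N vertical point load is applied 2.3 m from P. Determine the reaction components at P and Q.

ΣM about P: Q_y·2.7 − 1200·2.3 = 0 → Q_y = 2760/2.7 = 1022.22 ≈ 1022 N.
ΣF_y = 0: P_y + 1022.22 − 1200 = 0 → P_y = 177.8 N.
ΣF_x = 0: P_x + 600 = 0 → P_x = -600.0 N.

P_x = -600.0 N, P_y = 177.8 N, Q_y = 1022 N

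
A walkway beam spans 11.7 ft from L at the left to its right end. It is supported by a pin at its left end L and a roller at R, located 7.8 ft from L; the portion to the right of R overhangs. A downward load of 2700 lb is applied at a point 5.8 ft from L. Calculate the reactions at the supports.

L_x = 0, L_y = 692.3 lb, R_y = 2008 lb

Taking moments about L: R_y·7.8 − 2700·5.8 = 0 → R_y = 15660/7.8 = 2007.69 ≈ 2008 lb.
ΣF_y = 0: L_y + 2007.69 − 2700 = 0 → L_y = 692.3 lb.
ΣF_x = 0: no horizontal applied forces, so L_x = 0.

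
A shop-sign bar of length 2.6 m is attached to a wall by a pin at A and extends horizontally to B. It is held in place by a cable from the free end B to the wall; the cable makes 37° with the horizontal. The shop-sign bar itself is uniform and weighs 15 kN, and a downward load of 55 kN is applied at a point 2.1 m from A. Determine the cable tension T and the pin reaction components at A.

T = 86.28 kN, A_x = 68.90 kN, A_y = 18.08 kN

ΣM about A: T·sin37°·2.6 − 15·1.3 − 55·2.1 = 0 → T = 135/(2.6·0.601815) = 86.2775 ≈ 86.28 kN.
ΣF_x = 0: A_x − T·cos37° = 0 → A_x = 86.2775 × 0.798636 = 68.90 kN.
ΣF_y = 0: A_y + T·sin37° − 15 − 55 = 0 → A_y = 70 − 86.2775 × 0.601815 = 18.08 kN.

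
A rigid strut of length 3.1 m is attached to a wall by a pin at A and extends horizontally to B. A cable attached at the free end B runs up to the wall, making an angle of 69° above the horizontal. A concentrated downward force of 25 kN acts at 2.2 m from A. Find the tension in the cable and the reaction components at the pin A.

T = 19.00 kN, A_x = 6.810 kN, A_y = 7.258 kN

ΣM about A: T·sin69°·3.1 − 25·2.2 = 0 → T = 55/(3.1·0.93358) = 19.0042 ≈ 19.00 kN.
ΣF_x = 0: A_x − T·cos69° = 0 → A_x = 19.0042 × 0.358368 = 6.810 kN.
ΣF_y = 0: A_y + T·sin69° − 25 = 0 → A_y = 25 − 19.0042 × 0.93358 = 7.258 kN.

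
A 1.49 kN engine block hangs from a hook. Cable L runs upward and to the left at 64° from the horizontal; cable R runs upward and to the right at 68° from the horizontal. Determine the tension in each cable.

T_L = 0.7511 kN, T_R = 0.8789 kN

ΣF_x = 0: −T_L·cos64° + T_R·cos68° = 0 → T_R = 1.17022·T_L.
ΣF_y = 0: T_L·sin64° + T_R·sin68° = 1.49.
Substitute: T_L·(0.898794 + 1.17022·0.927184) = 1.49 → T_L = 0.751083 ≈ 0.7511 kN.
Then T_R = 1.17022 × 0.751083 = 0.8789 kN.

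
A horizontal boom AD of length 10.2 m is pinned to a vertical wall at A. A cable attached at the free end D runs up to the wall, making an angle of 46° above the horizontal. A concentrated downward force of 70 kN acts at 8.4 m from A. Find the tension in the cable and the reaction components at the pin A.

T = 80.14 kN, A_x = 55.67 kN, A_y = 12.35 kN

ΣM about A: T·sin46°·10.2 − 70·8.4 = 0 → T = 588/(10.2·0.71934) = 80.1388 ≈ 80.14 kN.
ΣF_x = 0: A_x − T·cos46° = 0 → A_x = 80.1388 × 0.694658 = 55.67 kN.
ΣF_y = 0: A_y + T·sin46° − 70 = 0 → A_y = 70 − 80.1388 × 0.71934 = 12.35 kN.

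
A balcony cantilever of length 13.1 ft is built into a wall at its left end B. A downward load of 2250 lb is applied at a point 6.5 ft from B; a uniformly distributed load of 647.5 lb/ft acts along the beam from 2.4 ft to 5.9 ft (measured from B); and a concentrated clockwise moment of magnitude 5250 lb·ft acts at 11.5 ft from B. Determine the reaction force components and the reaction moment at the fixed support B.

Resultant of the distributed load: 647.5 × 3.5 = 2266.25 lb at 4.15 ft from B.
ΣF_x = 0: B_x = 0.
ΣF_y = 0: B_y − 2250 − 647.5·3.5 = 0 → B_y = 4516 lb.
ΣM about B: M_B − 2250·6.5 − (647.5·3.5)·4.15 − 5250 = 0 → M_B = 29280 lb·ft.

B_x = 0, B_y = 4516 lb, M_B = 29280 lb·ft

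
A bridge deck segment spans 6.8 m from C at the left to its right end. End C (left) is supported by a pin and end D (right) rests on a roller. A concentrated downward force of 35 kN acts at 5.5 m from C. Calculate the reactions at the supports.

C_x = 0, C_y = 6.691 kN, D_y = 28.31 kN

ΣM about C: D_y·6.8 − 35·5.5 = 0 → D_y = 192.5/6.8 = 28.3088 ≈ 28.31 kN.
ΣF_y = 0: C_y + 28.3088 − 35 = 0 → C_y = 6.691 kN.
ΣF_x = 0: no horizontal applied forces, so C_x = 0.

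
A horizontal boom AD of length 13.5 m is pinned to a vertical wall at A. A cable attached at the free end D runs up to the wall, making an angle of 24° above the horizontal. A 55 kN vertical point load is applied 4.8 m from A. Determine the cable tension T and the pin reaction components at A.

ΣM about A: T·sin24°·13.5 − 55·4.8 = 0 → T = 264/(13.5·0.406737) = 48.0791 ≈ 48.08 kN.
ΣF_x = 0: A_x − T·cos24° = 0 → A_x = 48.0791 × 0.913545 = 43.92 kN.
ΣF_y = 0: A_y + T·sin24° − 55 = 0 → A_y = 55 − 48.0791 × 0.406737 = 35.44 kN.

T = 48.08 kN, A_x = 43.92 kN, A_y = 35.44 kN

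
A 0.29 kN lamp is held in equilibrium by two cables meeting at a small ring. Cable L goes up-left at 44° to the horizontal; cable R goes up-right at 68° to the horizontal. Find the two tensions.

ΣF_x = 0: −T_L·cos44° + T_R·cos68° = 0 → T_R = 1.92025·T_L.
ΣF_y = 0: T_L·sin44° + T_R·sin68° = 0.29.
Substitute: T_L·(0.694658 + 1.92025·0.927184) = 0.29 → T_L = 0.117168 ≈ 0.1172 kN.
Then T_R = 1.92025 × 0.117168 = 0.2250 kN.

T_L = 0.1172 kN, T_R = 0.2250 kN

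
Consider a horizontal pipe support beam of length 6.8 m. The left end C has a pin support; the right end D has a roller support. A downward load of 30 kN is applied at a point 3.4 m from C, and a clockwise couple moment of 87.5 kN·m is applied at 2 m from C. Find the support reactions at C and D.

C_x = 0, C_y = 2.132 kN, D_y = 27.87 kN

Moments about C: D_y·6.8 − 30·3.4 − 87.5 = 0 → D_y = 189.5/6.8 = 27.8676 ≈ 27.87 kN.
ΣF_y = 0: C_y + 27.8676 − 30 = 0 → C_y = 2.132 kN.
ΣF_x = 0: no horizontal applied forces, so C_x = 0.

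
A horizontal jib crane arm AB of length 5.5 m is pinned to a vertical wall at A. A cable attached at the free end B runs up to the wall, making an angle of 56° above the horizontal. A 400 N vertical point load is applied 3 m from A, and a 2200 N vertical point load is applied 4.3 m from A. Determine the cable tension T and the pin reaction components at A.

ΣM about A: T·sin56°·5.5 − 400·3 − 2200·4.3 = 0 → T = 10660/(5.5·0.829038) = 2337.87 ≈ 2338 N.
ΣF_x = 0: A_x − T·cos56° = 0 → A_x = 2337.87 × 0.559193 = 1307 N.
ΣF_y = 0: A_y + T·sin56° − 400 − 2200 = 0 → A_y = 2600 − 2337.87 × 0.829038 = 661.8 N.

T = 2338 N, A_x = 1307 N, A_y = 661.8 N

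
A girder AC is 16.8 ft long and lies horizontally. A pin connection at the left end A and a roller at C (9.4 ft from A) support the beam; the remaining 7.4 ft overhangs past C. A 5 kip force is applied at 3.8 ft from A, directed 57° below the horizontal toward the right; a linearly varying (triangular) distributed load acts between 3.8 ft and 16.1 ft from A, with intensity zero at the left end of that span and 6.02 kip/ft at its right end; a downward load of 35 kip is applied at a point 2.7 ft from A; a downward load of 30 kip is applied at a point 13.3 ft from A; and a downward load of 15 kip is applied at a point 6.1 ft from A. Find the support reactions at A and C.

A_x = -2.723 kip, A_y = 10.02 kip, C_y = 111.2 kip

Resultant of the triangular load: ½ × 6.02 × 12.3 = 37.023 kip, acting at 12 ft from A (one-third of the span from the peak).
Taking moments about A: C_y·9.4 − 5·sin57°·3.8 − (½·6.02·12.3)·12 − 35·2.7 − 30·13.3 − 15·6.1 = 0 → C_y = 1045.21/9.4 = 111.193 ≈ 111.2 kip.
ΣF_y = 0: A_y + 111.193 − 5·sin57° − ½·6.02·12.3 − 35 − 30 − 15 = 0 → A_y = 10.02 kip.
ΣF_x = 0: A_x + 5·cos57° = 0 → A_x = -2.723 kip.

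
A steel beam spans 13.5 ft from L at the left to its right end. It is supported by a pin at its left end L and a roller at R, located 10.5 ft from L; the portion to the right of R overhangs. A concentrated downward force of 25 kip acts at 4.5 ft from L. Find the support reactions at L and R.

L_x = 0, L_y = 14.29 kip, R_y = 10.71 kip

Moments about L: R_y·10.5 − 25·4.5 = 0 → R_y = 112.5/10.5 = 10.7143 ≈ 10.71 kip.
ΣF_y = 0: L_y + 10.7143 − 25 = 0 → L_y = 14.29 kip.
ΣF_x = 0: no horizontal applied forces, so L_x = 0.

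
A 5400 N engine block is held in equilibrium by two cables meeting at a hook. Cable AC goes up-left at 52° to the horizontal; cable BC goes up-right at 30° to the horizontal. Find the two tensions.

ΣF_x = 0: −T_AC·cos52° + T_BC·cos30° = 0 → T_BC = 0.710905·T_AC.
ΣF_y = 0: T_AC·sin52° + T_BC·sin30° = 5400.
Substitute: T_AC·(0.788011 + 0.710905·0.5) = 5400 → T_AC = 4722.49 ≈ 4722 N.
Then T_BC = 0.710905 × 4722.49 = 3357 N.

T_AC = 4722 N, T_BC = 3357 N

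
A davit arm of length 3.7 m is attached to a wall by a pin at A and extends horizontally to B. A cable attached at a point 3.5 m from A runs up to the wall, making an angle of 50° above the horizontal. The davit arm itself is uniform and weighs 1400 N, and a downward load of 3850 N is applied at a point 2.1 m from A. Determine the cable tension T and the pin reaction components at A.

ΣM about A: T·sin50°·3.5 − 1400·1.85 − 3850·2.1 = 0 → T = 10675/(3.5·0.766044) = 3981.49 ≈ 3981 N.
ΣF_x = 0: A_x − T·cos50° = 0 → A_x = 3981.49 × 0.642788 = 2559 N.
ΣF_y = 0: A_y + T·sin50° − 1400 − 3850 = 0 → A_y = 5250 − 3981.49 × 0.766044 = 2200 N.

T = 3981 N, A_x = 2559 N, A_y = 2200 N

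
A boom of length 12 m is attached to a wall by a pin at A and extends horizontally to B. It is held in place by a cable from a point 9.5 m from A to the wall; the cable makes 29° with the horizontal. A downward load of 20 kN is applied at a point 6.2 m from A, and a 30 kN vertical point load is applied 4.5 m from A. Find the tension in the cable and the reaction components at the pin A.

ΣM about A: T·sin29°·9.5 − 20·6.2 − 30·4.5 = 0 → T = 259/(9.5·0.48481) = 56.2347 ≈ 56.23 kN.
ΣF_x = 0: A_x − T·cos29° = 0 → A_x = 56.2347 × 0.87462 = 49.18 kN.
ΣF_y = 0: A_y + T·sin29° − 20 − 30 = 0 → A_y = 50 − 56.2347 × 0.48481 = 22.74 kN.

T = 56.23 kN, A_x = 49.18 kN, A_y = 22.74 kN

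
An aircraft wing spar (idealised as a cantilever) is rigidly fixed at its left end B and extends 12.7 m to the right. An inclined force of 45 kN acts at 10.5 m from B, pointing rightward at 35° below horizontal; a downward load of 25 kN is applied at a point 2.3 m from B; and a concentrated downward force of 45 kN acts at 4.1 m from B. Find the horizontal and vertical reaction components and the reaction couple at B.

ΣF_x = 0: B_x + 45·cos35° = 0 → B_x = -36.86 kN.
ΣF_y = 0: B_y − 45·sin35° − 25 − 45 = 0 → B_y = 95.81 kN.
ΣM about B: M_B − 45·sin35°·10.5 − 25·2.3 − 45·4.1 = 0 → M_B = 513.0 kN·m.

B_x = -36.86 kN, B_y = 95.81 kN, M_B = 513.0 kN·m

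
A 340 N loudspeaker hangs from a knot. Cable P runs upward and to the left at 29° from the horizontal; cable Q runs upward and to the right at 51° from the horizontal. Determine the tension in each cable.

ΣF_x = 0: −T_P·cos29° + T_Q·cos51° = 0 → T_Q = 1.38978·T_P.
ΣF_y = 0: T_P·sin29° + T_Q·sin51° = 340.
Substitute: T_P·(0.48481 + 1.38978·0.777146) = 340 → T_P = 217.27 ≈ 217.3 N.
Then T_Q = 1.38978 × 217.27 = 302.0 N.

T_P = 217.3 N, T_Q = 302.0 N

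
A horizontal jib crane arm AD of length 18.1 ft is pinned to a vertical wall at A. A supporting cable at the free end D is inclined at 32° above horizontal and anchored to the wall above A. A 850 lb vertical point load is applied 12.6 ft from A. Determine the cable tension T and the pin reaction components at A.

ΣM about A: T·sin32°·18.1 − 850·12.6 = 0 → T = 10710/(18.1·0.529919) = 1116.61 ≈ 1117 lb.
ΣF_x = 0: A_x − T·cos32° = 0 → A_x = 1116.61 × 0.848048 = 946.9 lb.
ΣF_y = 0: A_y + T·sin32° − 850 = 0 → A_y = 850 − 1116.61 × 0.529919 = 258.3 lb.

T = 1117 lb, A_x = 946.9 lb, A_y = 258.3 lb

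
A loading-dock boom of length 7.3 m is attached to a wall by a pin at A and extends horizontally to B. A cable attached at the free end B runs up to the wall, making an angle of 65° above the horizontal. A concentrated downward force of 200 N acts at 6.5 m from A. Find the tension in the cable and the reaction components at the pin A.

T = 196.5 N, A_x = 83.04 N, A_y = 21.92 N

ΣM about A: T·sin65°·7.3 − 200·6.5 = 0 → T = 1300/(7.3·0.906308) = 196.492 ≈ 196.5 N.
ΣF_x = 0: A_x − T·cos65° = 0 → A_x = 196.492 × 0.422618 = 83.04 N.
ΣF_y = 0: A_y + T·sin65° − 200 = 0 → A_y = 200 − 196.492 × 0.906308 = 21.92 N.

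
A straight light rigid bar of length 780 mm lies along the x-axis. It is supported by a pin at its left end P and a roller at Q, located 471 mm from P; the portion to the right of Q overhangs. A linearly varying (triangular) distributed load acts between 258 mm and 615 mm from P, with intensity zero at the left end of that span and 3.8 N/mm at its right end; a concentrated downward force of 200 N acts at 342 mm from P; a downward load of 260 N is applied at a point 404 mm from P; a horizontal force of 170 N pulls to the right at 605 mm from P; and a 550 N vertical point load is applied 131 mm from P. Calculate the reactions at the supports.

P_x = -170.0 N, P_y = 452.8 N, Q_y = 1236 N

Resultant of the triangular load: ½ × 3.8 × 357 = 678.3 N, acting at 496 mm from P (one-third of the span from the peak).
Moments about P: Q_y·471 − (½·3.8·357)·496 − 200·342 − 260·404 − 550·131 = 0 → Q_y = 581926.8/471 = 1235.51 ≈ 1236 N.
ΣF_y = 0: P_y + 1235.51 − ½·3.8·357 − 200 − 260 − 550 = 0 → P_y = 452.8 N.
ΣF_x = 0: P_x + 170 = 0 → P_x = -170.0 N.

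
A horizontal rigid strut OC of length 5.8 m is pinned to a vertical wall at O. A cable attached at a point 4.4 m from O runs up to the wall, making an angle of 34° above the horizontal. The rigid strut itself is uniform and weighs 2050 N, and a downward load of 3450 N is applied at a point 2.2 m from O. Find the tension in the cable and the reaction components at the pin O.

T = 5501 N, O_x = 4561 N, O_y = 2424 N

ΣM about O: T·sin34°·4.4 − 2050·2.9 − 3450·2.2 = 0 → T = 13535/(4.4·0.559193) = 5501.03 ≈ 5501 N.
ΣF_x = 0: O_x − T·cos34° = 0 → O_x = 5501.03 × 0.829038 = 4561 N.
ΣF_y = 0: O_y + T·sin34° − 2050 − 3450 = 0 → O_y = 5500 − 5501.03 × 0.559193 = 2424 N.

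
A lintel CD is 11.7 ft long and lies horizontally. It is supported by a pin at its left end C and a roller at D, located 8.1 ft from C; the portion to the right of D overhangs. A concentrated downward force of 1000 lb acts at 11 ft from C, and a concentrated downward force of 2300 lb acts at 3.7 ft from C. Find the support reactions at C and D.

Taking moments about C: D_y·8.1 − 1000·11 − 2300·3.7 = 0 → D_y = 19510/8.1 = 2408.64 ≈ 2409 lb.
ΣF_y = 0: C_y + 2408.64 − 1000 − 2300 = 0 → C_y = 891.4 lb.
ΣF_x = 0: no horizontal applied forces, so C_x = 0.

C_x = 0, C_y = 891.4 lb, D_y = 2409 lb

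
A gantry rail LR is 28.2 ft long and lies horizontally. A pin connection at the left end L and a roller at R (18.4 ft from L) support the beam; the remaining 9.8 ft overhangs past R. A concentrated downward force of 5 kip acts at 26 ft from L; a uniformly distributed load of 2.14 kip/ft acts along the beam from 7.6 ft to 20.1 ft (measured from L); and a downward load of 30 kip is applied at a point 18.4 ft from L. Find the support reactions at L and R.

L_x = 0, L_y = 4.550 kip, R_y = 57.20 kip

Resultant of the distributed load: 2.14 × 12.5 = 26.75 kip at 13.85 ft from L.
Moments about L: R_y·18.4 − 5·26 − (2.14·12.5)·13.85 − 30·18.4 = 0 → R_y = 1052.4875/18.4 = 57.2004 ≈ 57.20 kip.
ΣF_y = 0: L_y + 57.2004 − 5 − 2.14·12.5 − 30 = 0 → L_y = 4.550 kip.
ΣF_x = 0: no horizontal applied forces, so L_x = 0.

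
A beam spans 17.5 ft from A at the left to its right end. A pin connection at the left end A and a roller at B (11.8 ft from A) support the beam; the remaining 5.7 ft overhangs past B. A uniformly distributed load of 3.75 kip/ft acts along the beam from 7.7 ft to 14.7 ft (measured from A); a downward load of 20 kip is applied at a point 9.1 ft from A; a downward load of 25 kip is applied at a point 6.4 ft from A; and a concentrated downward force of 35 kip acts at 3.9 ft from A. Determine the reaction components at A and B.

Resultant of the distributed load: 3.75 × 7 = 26.25 kip at 11.2 ft from A.
Taking moments about A: B_y·11.8 − (3.75·7)·11.2 − 20·9.1 − 25·6.4 − 35·3.9 = 0 → B_y = 772.5/11.8 = 65.4661 ≈ 65.47 kip.
ΣF_y = 0: A_y + 65.4661 − 3.75·7 − 20 − 25 − 35 = 0 → A_y = 40.78 kip.
ΣF_x = 0: no horizontal applied forces, so A_x = 0.

A_x = 0, A_y = 40.78 kip, B_y = 65.47 kip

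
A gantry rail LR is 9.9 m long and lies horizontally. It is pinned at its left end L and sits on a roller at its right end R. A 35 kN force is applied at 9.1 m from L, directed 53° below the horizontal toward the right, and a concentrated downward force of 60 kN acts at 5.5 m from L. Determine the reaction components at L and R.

Taking moments about L: R_y·9.9 − 35·sin53°·9.1 − 60·5.5 = 0 → R_y = 584.365/9.9 = 59.0268 ≈ 59.03 kN.
ΣF_y = 0: L_y + 59.0268 − 35·sin53° − 60 = 0 → L_y = 28.93 kN.
ΣF_x = 0: L_x + 35·cos53° = 0 → L_x = -21.06 kN.

L_x = -21.06 kN, L_y = 28.93 kN, R_y = 59.03 kN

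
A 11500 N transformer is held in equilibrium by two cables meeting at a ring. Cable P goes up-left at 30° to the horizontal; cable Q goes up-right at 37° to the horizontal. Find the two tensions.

T_P = 9977 N, T_Q = 10820 N

ΣF_x = 0: −T_P·cos30° + T_Q·cos37° = 0 → T_Q = 1.08438·T_P.
ΣF_y = 0: T_P·sin30° + T_Q·sin37° = 11500.
Substitute: T_P·(0.5 + 1.08438·0.601815) = 11500 → T_P = 9977.48 ≈ 9977 N.
Then T_Q = 1.08438 × 9977.48 = 10820 N.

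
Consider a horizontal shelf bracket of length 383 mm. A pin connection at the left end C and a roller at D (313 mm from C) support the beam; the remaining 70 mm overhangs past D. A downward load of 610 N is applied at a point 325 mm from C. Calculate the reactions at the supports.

ΣM about C: D_y·313 − 610·325 = 0 → D_y = 198250/313 = 633.387 ≈ 633.4 N.
ΣF_y = 0: C_y + 633.387 − 610 = 0 → C_y = -23.39 N.
ΣF_x = 0: no horizontal applied forces, so C_x = 0.

C_x = 0, C_y = -23.39 N, D_y = 633.4 N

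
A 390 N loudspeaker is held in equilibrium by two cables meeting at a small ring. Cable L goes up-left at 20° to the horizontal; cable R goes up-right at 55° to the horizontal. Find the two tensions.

ΣF_x = 0: −T_L·cos20° + T_R·cos55° = 0 → T_R = 1.6383·T_L.
ΣF_y = 0: T_L·sin20° + T_R·sin55° = 390.
Substitute: T_L·(0.34202 + 1.6383·0.819152) = 390 → T_L = 231.586 ≈ 231.6 N.
Then T_R = 1.6383 × 231.586 = 379.4 N.

T_L = 231.6 N, T_R = 379.4 N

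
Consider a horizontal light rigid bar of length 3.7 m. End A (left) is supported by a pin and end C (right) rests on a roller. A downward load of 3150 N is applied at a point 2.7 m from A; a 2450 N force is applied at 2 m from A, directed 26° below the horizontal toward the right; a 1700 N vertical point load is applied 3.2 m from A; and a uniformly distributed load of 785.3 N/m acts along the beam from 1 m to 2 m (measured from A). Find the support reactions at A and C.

A_x = -2202 N, A_y = 2041 N, C_y = 4668 N

Resultant of the distributed load: 785.3 × 1 = 785.3 N at 1.5 m from A.
ΣM about A: C_y·3.7 − 3150·2.7 − 2450·sin26°·2 − 1700·3.2 − (785.3·1)·1.5 = 0 → C_y = 17271/3.7 = 4667.84 ≈ 4668 N.
ΣF_y = 0: A_y + 4667.84 − 3150 − 2450·sin26° − 1700 − 785.3·1 = 0 → A_y = 2041 N.
ΣF_x = 0: A_x + 2450·cos26° = 0 → A_x = -2202 N.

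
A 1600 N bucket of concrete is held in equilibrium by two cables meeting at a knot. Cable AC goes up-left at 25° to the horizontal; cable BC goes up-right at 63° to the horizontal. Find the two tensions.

ΣF_x = 0: −T_AC·cos25° + T_BC·cos63° = 0 → T_BC = 1.99631·T_AC.
ΣF_y = 0: T_AC·sin25° + T_BC·sin63° = 1600.
Substitute: T_AC·(0.422618 + 1.99631·0.891007) = 1600 → T_AC = 726.829 ≈ 726.8 N.
Then T_BC = 1.99631 × 726.829 = 1451 N.

T_AC = 726.8 N, T_BC = 1451 N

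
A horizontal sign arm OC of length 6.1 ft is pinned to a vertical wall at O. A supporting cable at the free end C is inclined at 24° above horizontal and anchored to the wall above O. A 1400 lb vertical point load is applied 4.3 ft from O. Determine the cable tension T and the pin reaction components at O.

T = 2426 lb, O_x = 2217 lb, O_y = 413.1 lb

ΣM about O: T·sin24°·6.1 − 1400·4.3 = 0 → T = 6020/(6.1·0.406737) = 2426.35 ≈ 2426 lb.
ΣF_x = 0: O_x − T·cos24° = 0 → O_x = 2426.35 × 0.913545 = 2217 lb.
ΣF_y = 0: O_y + T·sin24° − 1400 = 0 → O_y = 1400 − 2426.35 × 0.406737 = 413.1 lb.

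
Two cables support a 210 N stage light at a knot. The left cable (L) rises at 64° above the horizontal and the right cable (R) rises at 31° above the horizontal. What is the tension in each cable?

T_L = 180.7 N, T_R = 92.41 N

ΣF_x = 0: −T_L·cos64° + T_R·cos31° = 0 → T_R = 0.511418·T_L.
ΣF_y = 0: T_L·sin64° + T_R·sin31° = 210.
Substitute: T_L·(0.898794 + 0.511418·0.515038) = 210 → T_L = 180.693 ≈ 180.7 N.
Then T_R = 0.511418 × 180.693 = 92.41 N.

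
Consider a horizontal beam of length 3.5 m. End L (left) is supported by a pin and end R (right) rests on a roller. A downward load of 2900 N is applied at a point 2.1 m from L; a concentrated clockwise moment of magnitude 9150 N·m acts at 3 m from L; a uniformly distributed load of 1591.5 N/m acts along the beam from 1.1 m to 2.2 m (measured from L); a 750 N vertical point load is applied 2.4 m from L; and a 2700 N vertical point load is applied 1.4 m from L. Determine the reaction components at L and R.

Resultant of the distributed load: 1591.5 × 1.1 = 1750.65 N at 1.65 m from L.
Taking moments about L: R_y·3.5 − 2900·2.1 − 9150 − (1591.5·1.1)·1.65 − 750·2.4 − 2700·1.4 = 0 → R_y = 23708.5725/3.5 = 6773.88 ≈ 6774 N.
ΣF_y = 0: L_y + 6773.88 − 2900 − 1591.5·1.1 − 750 − 2700 = 0 → L_y = 1327 N.
ΣF_x = 0: no horizontal applied forces, so L_x = 0.

L_x = 0, L_y = 1327 N, R_y = 6774 N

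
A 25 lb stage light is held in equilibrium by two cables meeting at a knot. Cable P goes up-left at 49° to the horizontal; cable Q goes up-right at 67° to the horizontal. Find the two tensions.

T_P = 10.87 lb, T_Q = 18.25 lb

ΣF_x = 0: −T_P·cos49° + T_Q·cos67° = 0 → T_Q = 1.67905·T_P.
ΣF_y = 0: T_P·sin49° + T_Q·sin67° = 25.
Substitute: T_P·(0.75471 + 1.67905·0.920505) = 25 → T_P = 10.8682 ≈ 10.87 lb.
Then T_Q = 1.67905 × 10.8682 = 18.25 lb.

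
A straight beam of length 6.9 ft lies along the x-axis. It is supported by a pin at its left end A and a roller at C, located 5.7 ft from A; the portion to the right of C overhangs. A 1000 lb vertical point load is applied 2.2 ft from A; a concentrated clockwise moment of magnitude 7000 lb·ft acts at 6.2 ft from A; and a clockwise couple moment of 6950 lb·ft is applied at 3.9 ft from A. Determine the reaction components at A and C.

Moments about A: C_y·5.7 − 1000·2.2 − 7000 − 6950 = 0 → C_y = 16150/5.7 = 2833.33 ≈ 2833 lb.
ΣF_y = 0: A_y + 2833.33 − 1000 = 0 → A_y = -1833 lb.
ΣF_x = 0: no horizontal applied forces, so A_x = 0.

A_x = 0, A_y = -1833 lb, C_y = 2833 lb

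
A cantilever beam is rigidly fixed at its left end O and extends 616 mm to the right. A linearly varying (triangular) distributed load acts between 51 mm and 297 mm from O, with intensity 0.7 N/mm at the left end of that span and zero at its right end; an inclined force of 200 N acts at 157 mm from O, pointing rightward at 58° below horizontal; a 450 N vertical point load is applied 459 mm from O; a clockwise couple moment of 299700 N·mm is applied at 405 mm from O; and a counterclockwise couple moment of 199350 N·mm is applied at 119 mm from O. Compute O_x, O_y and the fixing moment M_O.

Resultant of the triangular load: ½ × 0.7 × 246 = 86.1 N, acting at 133 mm from O (one-third of the span from the peak).
ΣF_x = 0: O_x + 200·cos58° = 0 → O_x = -106.0 N.
ΣF_y = 0: O_y − ½·0.7·246 − 200·sin58° − 450 = 0 → O_y = 705.7 N.
ΣM about O: M_O − (½·0.7·246)·133 − 200·sin58°·157 − 450·459 − 299700 + 199350 = 0 → M_O = 345000 N·mm.

O_x = -106.0 N, O_y = 705.7 N, M_O = 345000 N·mm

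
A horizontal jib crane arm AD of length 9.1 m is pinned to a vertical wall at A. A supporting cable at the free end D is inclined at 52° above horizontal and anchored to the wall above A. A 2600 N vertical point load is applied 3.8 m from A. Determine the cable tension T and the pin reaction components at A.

T = 1378 N, A_x = 848.3 N, A_y = 1514 N

ΣM about A: T·sin52°·9.1 − 2600·3.8 = 0 → T = 9880/(9.1·0.788011) = 1377.79 ≈ 1378 N.
ΣF_x = 0: A_x − T·cos52° = 0 → A_x = 1377.79 × 0.615661 = 848.3 N.
ΣF_y = 0: A_y + T·sin52° − 2600 = 0 → A_y = 2600 − 1377.79 × 0.788011 = 1514 N.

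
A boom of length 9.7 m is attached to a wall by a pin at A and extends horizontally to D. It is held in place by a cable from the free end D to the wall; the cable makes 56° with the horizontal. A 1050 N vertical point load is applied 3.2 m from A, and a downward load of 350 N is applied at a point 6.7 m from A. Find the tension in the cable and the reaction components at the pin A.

ΣM about A: T·sin56°·9.7 − 1050·3.2 − 350·6.7 = 0 → T = 5705/(9.7·0.829038) = 709.43 ≈ 709.4 N.
ΣF_x = 0: A_x − T·cos56° = 0 → A_x = 709.43 × 0.559193 = 396.7 N.
ΣF_y = 0: A_y + T·sin56° − 1050 − 350 = 0 → A_y = 1400 − 709.43 × 0.829038 = 811.9 N.

T = 709.4 N, A_x = 396.7 N, A_y = 811.9 N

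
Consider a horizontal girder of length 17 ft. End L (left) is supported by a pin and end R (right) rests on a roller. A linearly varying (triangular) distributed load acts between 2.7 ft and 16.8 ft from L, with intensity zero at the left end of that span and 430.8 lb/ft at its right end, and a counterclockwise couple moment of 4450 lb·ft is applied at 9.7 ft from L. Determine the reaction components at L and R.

L_x = 0, L_y = 1137 lb, R_y = 1900 lb

Resultant of the triangular load: ½ × 430.8 × 14.1 = 3037.14 lb, acting at 12.1 ft from L (one-third of the span from the peak).
ΣM about L: R_y·17 − (½·430.8·14.1)·12.1 + 4450 = 0 → R_y = 32299.394/17 = 1899.96 ≈ 1900 lb.
ΣF_y = 0: L_y + 1899.96 − ½·430.8·14.1 = 0 → L_y = 1137 lb.
ΣF_x = 0: no horizontal applied forces, so L_x = 0.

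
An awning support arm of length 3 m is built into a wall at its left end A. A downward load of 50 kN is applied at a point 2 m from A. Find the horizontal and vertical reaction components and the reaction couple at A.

ΣF_x = 0: A_x = 0.
ΣF_y = 0: A_y − 50 = 0 → A_y = 50.00 kN.
ΣM about A: M_A − 50·2 = 0 → M_A = 100.0 kN·m.

A_x = 0, A_y = 50.00 kN, M_A = 100.0 kN·m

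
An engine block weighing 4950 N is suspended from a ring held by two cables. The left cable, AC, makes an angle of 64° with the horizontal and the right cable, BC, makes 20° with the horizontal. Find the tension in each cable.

ΣF_x = 0: −T_AC·cos64° + T_BC·cos20° = 0 → T_BC = 0.466505·T_AC.
ΣF_y = 0: T_AC·sin64° + T_BC·sin20° = 4950.
Substitute: T_AC·(0.898794 + 0.466505·0.34202) = 4950 → T_AC = 4677.1 ≈ 4677 N.
Then T_BC = 0.466505 × 4677.1 = 2182 N.

T_AC = 4677 N, T_BC = 2182 N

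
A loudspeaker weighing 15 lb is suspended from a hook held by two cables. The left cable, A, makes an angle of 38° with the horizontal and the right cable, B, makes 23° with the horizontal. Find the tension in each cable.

T_A = 15.79 lb, T_B = 13.51 lb

ΣF_x = 0: −T_A·cos38° + T_B·cos23° = 0 → T_B = 0.856064·T_A.
ΣF_y = 0: T_A·sin38° + T_B·sin23° = 15.
Substitute: T_A·(0.615661 + 0.856064·0.390731) = 15 → T_A = 15.787 ≈ 15.79 lb.
Then T_B = 0.856064 × 15.787 = 13.51 lb.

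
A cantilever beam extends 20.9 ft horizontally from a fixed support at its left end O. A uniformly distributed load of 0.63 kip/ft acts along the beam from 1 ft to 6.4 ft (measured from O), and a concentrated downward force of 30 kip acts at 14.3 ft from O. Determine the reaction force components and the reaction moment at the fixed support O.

O_x = 0, O_y = 33.40 kip, M_O = 441.6 kip·ft

Resultant of the distributed load: 0.63 × 5.4 = 3.402 kip at 3.7 ft from O.
ΣF_x = 0: O_x = 0.
ΣF_y = 0: O_y − 0.63·5.4 − 30 = 0 → O_y = 33.40 kip.
ΣM about O: M_O − (0.63·5.4)·3.7 − 30·14.3 = 0 → M_O = 441.6 kip·ft.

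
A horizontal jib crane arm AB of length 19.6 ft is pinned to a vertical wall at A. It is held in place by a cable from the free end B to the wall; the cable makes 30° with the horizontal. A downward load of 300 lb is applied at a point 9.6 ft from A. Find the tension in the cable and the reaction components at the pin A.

T = 293.9 lb, A_x = 254.5 lb, A_y = 153.1 lb

ΣM about A: T·sin30°·19.6 − 300·9.6 = 0 → T = 2880/(19.6·0.5) = 293.878 ≈ 293.9 lb.
ΣF_x = 0: A_x − T·cos30° = 0 → A_x = 293.878 × 0.866025 = 254.5 lb.
ΣF_y = 0: A_y + T·sin30° − 300 = 0 → A_y = 300 − 293.878 × 0.5 = 153.1 lb.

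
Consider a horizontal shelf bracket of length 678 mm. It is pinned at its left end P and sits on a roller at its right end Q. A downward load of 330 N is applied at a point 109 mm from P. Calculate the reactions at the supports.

ΣM about P: Q_y·678 − 330·109 = 0 → Q_y = 35970/678 = 53.0531 ≈ 53.05 N.
ΣF_y = 0: P_y + 53.0531 − 330 = 0 → P_y = 276.9 N.
ΣF_x = 0: no horizontal applied forces, so P_x = 0.

P_x = 0, P_y = 276.9 N, Q_y = 53.05 N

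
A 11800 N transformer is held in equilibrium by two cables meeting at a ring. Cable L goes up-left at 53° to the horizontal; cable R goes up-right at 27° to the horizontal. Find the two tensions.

ΣF_x = 0: −T_L·cos53° + T_R·cos27° = 0 → T_R = 0.675433·T_L.
ΣF_y = 0: T_L·sin53° + T_R·sin27° = 11800.
Substitute: T_L·(0.798636 + 0.675433·0.45399) = 11800 → T_L = 10676.1 ≈ 10680 N.
Then T_R = 0.675433 × 10676.1 = 7211 N.

T_L = 10680 N, T_R = 7211 N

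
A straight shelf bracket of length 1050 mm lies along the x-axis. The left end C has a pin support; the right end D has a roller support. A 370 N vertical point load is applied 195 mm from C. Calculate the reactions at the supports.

C_x = 0, C_y = 301.3 N, D_y = 68.71 N

ΣM about C: D_y·1050 − 370·195 = 0 → D_y = 72150/1050 = 68.7143 ≈ 68.71 N.
ΣF_y = 0: C_y + 68.7143 − 370 = 0 → C_y = 301.3 N.
ΣF_x = 0: no horizontal applied forces, so C_x = 0.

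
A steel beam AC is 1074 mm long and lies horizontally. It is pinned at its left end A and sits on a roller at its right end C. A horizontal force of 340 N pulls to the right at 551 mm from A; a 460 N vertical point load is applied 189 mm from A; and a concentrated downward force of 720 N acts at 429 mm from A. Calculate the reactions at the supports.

A_x = -340.0 N, A_y = 811.5 N, C_y = 368.5 N

Moments about A: C_y·1074 − 460·189 − 720·429 = 0 → C_y = 395820/1074 = 368.547 ≈ 368.5 N.
ΣF_y = 0: A_y + 368.547 − 460 − 720 = 0 → A_y = 811.5 N.
ΣF_x = 0: A_x + 340 = 0 → A_x = -340.0 N.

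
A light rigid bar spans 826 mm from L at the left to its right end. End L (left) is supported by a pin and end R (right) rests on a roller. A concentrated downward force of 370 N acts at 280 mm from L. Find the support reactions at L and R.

Moments about L: R_y·826 − 370·280 = 0 → R_y = 103600/826 = 125.424 ≈ 125.4 N.
ΣF_y = 0: L_y + 125.424 − 370 = 0 → L_y = 244.6 N.
ΣF_x = 0: no horizontal applied forces, so L_x = 0.

L_x = 0, L_y = 244.6 N, R_y = 125.4 N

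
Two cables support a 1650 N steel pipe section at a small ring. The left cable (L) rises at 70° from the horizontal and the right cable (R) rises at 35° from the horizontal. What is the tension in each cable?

T_L = 1399 N, T_R = 584.2 N

ΣF_x = 0: −T_L·cos70° + T_R·cos35° = 0 → T_R = 0.417529·T_L.
ΣF_y = 0: T_L·sin70° + T_R·sin35° = 1650.
Substitute: T_L·(0.939693 + 0.417529·0.573576) = 1650 → T_L = 1399.28 ≈ 1399 N.
Then T_R = 0.417529 × 1399.28 = 584.2 N.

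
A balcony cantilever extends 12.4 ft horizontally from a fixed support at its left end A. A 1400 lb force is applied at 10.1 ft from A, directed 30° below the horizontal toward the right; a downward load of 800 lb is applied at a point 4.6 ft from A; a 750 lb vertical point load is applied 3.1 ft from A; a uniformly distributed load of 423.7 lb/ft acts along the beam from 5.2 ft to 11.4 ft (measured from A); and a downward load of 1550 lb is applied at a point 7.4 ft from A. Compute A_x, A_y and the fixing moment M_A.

Resultant of the distributed load: 423.7 × 6.2 = 2626.94 lb at 8.3 ft from A.
ΣF_x = 0: A_x + 1400·cos30° = 0 → A_x = -1212 lb.
ΣF_y = 0: A_y − 1400·sin30° − 800 − 750 − 423.7·6.2 − 1550 = 0 → A_y = 6427 lb.
ΣM about A: M_A − 1400·sin30°·10.1 − 800·4.6 − 750·3.1 − (423.7·6.2)·8.3 − 1550·7.4 = 0 → M_A = 46350 lb·ft.

A_x = -1212 lb, A_y = 6427 lb, M_A = 46350 lb·ft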